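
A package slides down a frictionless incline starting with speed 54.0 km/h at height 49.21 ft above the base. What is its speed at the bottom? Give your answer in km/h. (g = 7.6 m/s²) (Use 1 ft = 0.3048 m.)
Convert to SI: v₀ = 15.0 m/s, h = 14.9992 m
½mv₀² + mgh = ½mv² ⇒ v = √(v₀² + 2gh) = √(15.0² + 2·7.6·14.9992) = 21.2835 m/s = 76.62 km/h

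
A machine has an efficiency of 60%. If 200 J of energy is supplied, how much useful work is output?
W_out = η·W_in = 0.6·200 = 120.0 J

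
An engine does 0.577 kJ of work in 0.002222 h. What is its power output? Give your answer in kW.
Convert to SI: W = 577.0 J, t = 7.9992 s
P = W/t = 577.0/7.9992 = 72.1322 W = 0.07213 kW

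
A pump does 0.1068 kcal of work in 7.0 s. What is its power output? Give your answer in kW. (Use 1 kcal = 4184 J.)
Convert to SI: W = 446.851 J, t = 7.0 s
P = W/t = 446.851/7.0 = 63.8359 W = 0.06384 kW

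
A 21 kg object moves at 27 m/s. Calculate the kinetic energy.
KE = ½mv² = ½(21)(27)² = 7654.5 J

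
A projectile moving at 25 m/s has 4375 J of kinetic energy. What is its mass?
m = 2·KE/v² = 2·4375/(25)² = 14.0 kg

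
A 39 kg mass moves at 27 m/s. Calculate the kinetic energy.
KE = ½mv² = ½(39)(27)² = 14215.5 J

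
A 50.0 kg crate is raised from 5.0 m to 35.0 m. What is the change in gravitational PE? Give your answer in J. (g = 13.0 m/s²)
ΔPE = mgΔh = (50.0)(13.0)(30.0) = 19500 J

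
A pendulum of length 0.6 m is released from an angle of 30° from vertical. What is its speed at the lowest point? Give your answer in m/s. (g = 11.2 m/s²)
h = L(1 − cosθ) = 0.6(1 − cos30°) = 0.0803848 m
v = √(2gh) = √(2·11.2·0.0803848) = 1.342 m/s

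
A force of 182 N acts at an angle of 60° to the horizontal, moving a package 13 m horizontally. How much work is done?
W = F·d·cosθ = (182)(13)cos(60°) = 1183 J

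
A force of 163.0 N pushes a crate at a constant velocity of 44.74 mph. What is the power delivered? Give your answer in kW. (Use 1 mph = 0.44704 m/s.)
Convert to SI: F = 163.0 N, v = 20.0006 m/s
P = Fv = (163.0)(20.0006) = 3260.09 W = 3.26 kW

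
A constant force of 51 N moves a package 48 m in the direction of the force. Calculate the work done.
W = F·d = (51)(48) = 2448 J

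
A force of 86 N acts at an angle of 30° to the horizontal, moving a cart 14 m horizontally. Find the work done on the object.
W = F·d·cosθ = (86)(14)cos(30°) = 1043 J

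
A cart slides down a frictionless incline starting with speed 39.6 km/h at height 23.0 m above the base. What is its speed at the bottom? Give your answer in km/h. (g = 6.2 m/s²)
Convert to SI: v₀ = 11.0 m/s, h = 23.0 m
½mv₀² + mgh = ½mv² ⇒ v = √(v₀² + 2gh) = √(11.0² + 2·6.2·23.0) = 20.1544 m/s = 72.56 km/h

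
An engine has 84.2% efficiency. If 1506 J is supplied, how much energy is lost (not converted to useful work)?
W_lost = W_in(1 − η) = 1506·(1 − 0.842) = 237.9 J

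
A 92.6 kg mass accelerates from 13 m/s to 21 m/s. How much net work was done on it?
W = ΔKE = ½m(v₂² − v₁²) = ½(92.6)(21² − 13²) = 12593.6 J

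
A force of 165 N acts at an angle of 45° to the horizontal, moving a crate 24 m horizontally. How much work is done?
W = F·d·cosθ = (165)(24)cos(45°) = 2800 J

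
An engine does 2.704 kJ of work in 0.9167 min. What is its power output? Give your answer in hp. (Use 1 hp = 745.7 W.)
Convert to SI: W = 2704.0 J, t = 55.002 s
P = W/t = 2704.0/55.002 = 49.1618 W = 0.06593 hp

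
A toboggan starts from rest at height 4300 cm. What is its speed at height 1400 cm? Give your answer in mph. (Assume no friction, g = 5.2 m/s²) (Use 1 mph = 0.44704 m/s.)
Convert to SI: h₁−h₂ = 29.0 m
mgh₁ = mgh₂ + ½mv² ⇒ v = √(2g(h₁−h₂)) = √(2·5.2·29.0) = 17.3666 m/s = 38.85 mph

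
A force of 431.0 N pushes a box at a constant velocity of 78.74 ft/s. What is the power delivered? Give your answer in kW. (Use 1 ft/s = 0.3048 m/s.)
Convert to SI: F = 431.0 N, v = 24.0 m/s
P = Fv = (431.0)(24.0) = 10344.0 W = 10.34 kW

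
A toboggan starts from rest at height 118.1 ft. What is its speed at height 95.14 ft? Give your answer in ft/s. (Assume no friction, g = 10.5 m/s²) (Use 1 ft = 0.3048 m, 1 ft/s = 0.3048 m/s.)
Convert to SI: h₁−h₂ = 6.99821 m
mgh₁ = mgh₂ + ½mv² ⇒ v = √(2g(h₁−h₂)) = √(2·10.5·6.99821) = 12.1228 m/s = 39.77 ft/s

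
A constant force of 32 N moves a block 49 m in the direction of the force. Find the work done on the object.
W = F·d = (32)(49) = 1568 J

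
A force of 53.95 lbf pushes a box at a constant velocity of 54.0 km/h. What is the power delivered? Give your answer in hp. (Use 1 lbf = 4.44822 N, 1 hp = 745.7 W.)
Convert to SI: F = 239.981 N, v = 15.0 m/s
P = Fv = (239.981)(15.0) = 3599.72 W = 4.827 hp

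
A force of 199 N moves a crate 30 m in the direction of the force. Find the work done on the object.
W = F·d = (199)(30) = 5970 J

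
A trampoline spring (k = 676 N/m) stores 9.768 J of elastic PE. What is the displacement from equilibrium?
x = √(2·PE/k) = √(2·9.768/676) = 0.17 m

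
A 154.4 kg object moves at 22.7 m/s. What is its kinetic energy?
KE = ½mv² = ½(154.4)(22.7)² = 39780 J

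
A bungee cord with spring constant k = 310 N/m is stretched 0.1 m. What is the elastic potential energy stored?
PE = ½kx² = ½(310)(0.1)² = 1.55 J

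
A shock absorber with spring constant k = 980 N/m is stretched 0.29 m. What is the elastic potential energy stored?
PE = ½kx² = ½(980)(0.29)² = 41.21 J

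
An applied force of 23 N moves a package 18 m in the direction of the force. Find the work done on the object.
W = F·d = (23)(18) = 414.0 J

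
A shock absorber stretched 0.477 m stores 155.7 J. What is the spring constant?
k = 2·PE/x² = 2·155.7/(0.477)² = 1369 N/m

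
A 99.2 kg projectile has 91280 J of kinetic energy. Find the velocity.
v = √(2·KE/m) = √(2·91280/99.2) = 42.9 m/s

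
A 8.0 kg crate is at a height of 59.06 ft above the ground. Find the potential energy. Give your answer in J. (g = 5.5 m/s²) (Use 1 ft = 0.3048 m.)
Convert to SI: m = 8.0 kg, h = 18.0015 m
PE = mgh = (8.0)(5.5)(18.0015) = 792.1 J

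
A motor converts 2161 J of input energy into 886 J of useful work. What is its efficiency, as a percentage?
η = W_out/W_in = 886/2161 = 41.0%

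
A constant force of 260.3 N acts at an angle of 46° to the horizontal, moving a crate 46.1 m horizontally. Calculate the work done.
W = F·d·cosθ = (260.3)(46.1)cos(46°) = 8336 J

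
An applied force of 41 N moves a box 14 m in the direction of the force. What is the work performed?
W = F·d = (41)(14) = 574.0 J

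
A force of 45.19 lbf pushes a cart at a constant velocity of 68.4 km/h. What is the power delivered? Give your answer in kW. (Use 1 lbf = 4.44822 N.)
Convert to SI: F = 201.015 N, v = 19.0 m/s
P = Fv = (201.015)(19.0) = 3819.29 W = 3.819 kW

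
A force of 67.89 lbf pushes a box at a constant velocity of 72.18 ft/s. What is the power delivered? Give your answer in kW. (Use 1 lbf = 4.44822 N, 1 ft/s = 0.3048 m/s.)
Convert to SI: F = 301.99 N, v = 22.0005 m/s
P = Fv = (301.99)(22.0005) = 6643.91 W = 6.644 kW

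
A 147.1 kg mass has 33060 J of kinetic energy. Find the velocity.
v = √(2·KE/m) = √(2·33060/147.1) = 21.2 m/s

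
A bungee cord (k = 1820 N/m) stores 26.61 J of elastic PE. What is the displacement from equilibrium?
x = √(2·PE/k) = √(2·26.61/1820) = 0.171 m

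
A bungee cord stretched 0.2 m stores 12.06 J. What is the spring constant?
k = 2·PE/x² = 2·12.06/(0.2)² = 603.0 N/m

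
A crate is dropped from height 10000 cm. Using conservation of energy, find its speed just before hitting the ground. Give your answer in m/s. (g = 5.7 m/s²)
Convert to SI: h = 100.0 m
mgh = ½mv² ⇒ v = √(2gh) = √(2·5.7·100.0) = 33.76 m/s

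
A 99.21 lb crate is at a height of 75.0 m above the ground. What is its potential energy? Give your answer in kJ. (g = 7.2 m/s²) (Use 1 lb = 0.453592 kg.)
Convert to SI: m = 45.0009 kg, h = 75.0 m
PE = mgh = (45.0009)(7.2)(75.0) = 24300.5 J = 24.3 kJ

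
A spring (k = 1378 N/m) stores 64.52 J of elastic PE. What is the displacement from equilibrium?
x = √(2·PE/k) = √(2·64.52/1378) = 0.306 m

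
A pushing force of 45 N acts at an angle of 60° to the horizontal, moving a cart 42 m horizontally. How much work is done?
W = F·d·cosθ = (45)(42)cos(60°) = 945.0 J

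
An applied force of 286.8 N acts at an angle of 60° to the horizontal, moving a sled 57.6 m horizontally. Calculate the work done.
W = F·d·cosθ = (286.8)(57.6)cos(60°) = 8260 J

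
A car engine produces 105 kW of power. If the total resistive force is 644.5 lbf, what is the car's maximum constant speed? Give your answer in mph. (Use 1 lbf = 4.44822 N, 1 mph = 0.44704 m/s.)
Convert to SI: F = 2866.88 N
P = Fv ⇒ v = P/F = 105000 W/2866.88 N = 36.6252 m/s = 81.93 mph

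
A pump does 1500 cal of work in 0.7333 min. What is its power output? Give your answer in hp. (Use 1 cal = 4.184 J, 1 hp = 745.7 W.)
Convert to SI: W = 6276.0 J, t = 43.998 s
P = W/t = 6276.0/43.998 = 142.643 W = 0.1913 hp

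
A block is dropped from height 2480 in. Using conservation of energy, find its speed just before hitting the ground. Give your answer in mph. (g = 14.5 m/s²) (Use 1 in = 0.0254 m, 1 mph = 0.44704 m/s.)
Convert to SI: h = 62.992 m
mgh = ½mv² ⇒ v = √(2gh) = √(2·14.5·62.992) = 42.7407 m/s = 95.61 mph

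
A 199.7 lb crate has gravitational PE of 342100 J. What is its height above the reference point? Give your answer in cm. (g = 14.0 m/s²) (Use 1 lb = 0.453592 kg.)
Convert to SI: m = 90.5823 kg, PE = 342100 J
h = PE/(mg) = 342100/(90.5823·14.0) = 269.763 m = 26980 cm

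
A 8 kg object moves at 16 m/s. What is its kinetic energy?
KE = ½mv² = ½(8)(16)² = 1024.0 J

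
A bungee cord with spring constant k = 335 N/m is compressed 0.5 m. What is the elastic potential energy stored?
PE = ½kx² = ½(335)(0.5)² = 41.88 J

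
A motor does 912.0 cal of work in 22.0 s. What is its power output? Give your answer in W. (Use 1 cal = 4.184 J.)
Convert to SI: W = 3815.81 J, t = 22.0 s
P = W/t = 3815.81/22.0 = 173.4 W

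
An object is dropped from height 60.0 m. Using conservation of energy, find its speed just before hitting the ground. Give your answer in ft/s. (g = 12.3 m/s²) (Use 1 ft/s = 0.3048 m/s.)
mgh = ½mv² ⇒ v = √(2gh) = √(2·12.3·60.0) = 38.4187 m/s = 126.0 ft/s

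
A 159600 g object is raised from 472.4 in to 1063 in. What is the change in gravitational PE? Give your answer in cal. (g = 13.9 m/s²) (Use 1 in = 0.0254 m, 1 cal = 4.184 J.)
Convert to SI: m = 159.6 kg, Δh = 15.0012 m
ΔPE = mgΔh = (159.6)(13.9)(15.0012) = 33279.4 J = 7954 cal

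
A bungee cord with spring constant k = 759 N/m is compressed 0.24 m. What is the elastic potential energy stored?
PE = ½kx² = ½(759)(0.24)² = 21.86 J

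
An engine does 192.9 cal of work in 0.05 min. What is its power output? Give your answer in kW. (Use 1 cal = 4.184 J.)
Convert to SI: W = 807.094 J, t = 3.0 s
P = W/t = 807.094/3.0 = 269.031 W = 0.269 kW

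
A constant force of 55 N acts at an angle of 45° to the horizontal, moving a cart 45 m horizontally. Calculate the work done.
W = F·d·cosθ = (55)(45)cos(45°) = 1750 J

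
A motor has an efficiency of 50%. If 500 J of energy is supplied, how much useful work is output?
W_out = η·W_in = 0.5·500 = 250.0 J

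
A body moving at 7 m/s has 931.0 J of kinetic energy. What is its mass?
m = 2·KE/v² = 2·931.0/(7)² = 38.0 kg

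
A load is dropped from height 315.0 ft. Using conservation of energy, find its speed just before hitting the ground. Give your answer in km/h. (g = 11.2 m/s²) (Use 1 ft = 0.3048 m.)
Convert to SI: h = 96.012 m
mgh = ½mv² ⇒ v = √(2gh) = √(2·11.2·96.012) = 46.3753 m/s = 167.0 km/h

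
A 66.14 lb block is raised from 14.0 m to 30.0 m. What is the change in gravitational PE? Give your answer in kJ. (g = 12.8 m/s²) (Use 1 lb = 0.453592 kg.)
Convert to SI: m = 30.0006 kg, Δh = 16.0 m
ΔPE = mgΔh = (30.0006)(12.8)(16.0) = 6144.12 J = 6.144 kJ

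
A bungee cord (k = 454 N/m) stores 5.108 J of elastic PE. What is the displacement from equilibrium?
x = √(2·PE/k) = √(2·5.108/454) = 0.15 m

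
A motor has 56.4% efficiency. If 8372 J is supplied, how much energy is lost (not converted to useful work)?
W_lost = W_in(1 − η) = 8372·(1 − 0.564) = 3650 J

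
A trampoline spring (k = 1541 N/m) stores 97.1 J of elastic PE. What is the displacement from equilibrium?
x = √(2·PE/k) = √(2·97.1/1541) = 0.355 m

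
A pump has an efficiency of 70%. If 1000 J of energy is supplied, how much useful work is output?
W_out = η·W_in = 0.7·1000 = 700.0 J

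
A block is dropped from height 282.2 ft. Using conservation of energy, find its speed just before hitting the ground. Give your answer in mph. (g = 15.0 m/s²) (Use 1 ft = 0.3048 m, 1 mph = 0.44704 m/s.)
Convert to SI: h = 86.0146 m
mgh = ½mv² ⇒ v = √(2gh) = √(2·15.0·86.0146) = 50.798 m/s = 113.6 mph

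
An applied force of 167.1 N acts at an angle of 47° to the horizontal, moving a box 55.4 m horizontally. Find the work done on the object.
W = F·d·cosθ = (167.1)(55.4)cos(47°) = 6313 J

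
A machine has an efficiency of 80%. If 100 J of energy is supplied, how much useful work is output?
W_out = η·W_in = 0.8·100 = 80.0 J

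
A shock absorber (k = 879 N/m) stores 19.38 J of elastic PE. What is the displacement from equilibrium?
x = √(2·PE/k) = √(2·19.38/879) = 0.21 m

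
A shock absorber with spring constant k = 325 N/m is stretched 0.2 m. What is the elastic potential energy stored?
PE = ½kx² = ½(325)(0.2)² = 6.5 J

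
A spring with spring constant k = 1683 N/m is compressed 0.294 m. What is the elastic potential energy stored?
PE = ½kx² = ½(1683)(0.294)² = 72.74 J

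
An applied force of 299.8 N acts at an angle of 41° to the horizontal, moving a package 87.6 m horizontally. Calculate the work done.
W = F·d·cosθ = (299.8)(87.6)cos(41°) = 19820 J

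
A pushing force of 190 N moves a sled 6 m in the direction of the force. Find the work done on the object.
W = F·d = (190)(6) = 1140 J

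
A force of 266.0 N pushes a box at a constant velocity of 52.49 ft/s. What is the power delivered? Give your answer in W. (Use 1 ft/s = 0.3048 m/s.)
Convert to SI: F = 266.0 N, v = 15.999 m/s
P = Fv = (266.0)(15.999) = 4256 W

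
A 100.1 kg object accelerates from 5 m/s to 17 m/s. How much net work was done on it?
W = ΔKE = ½m(v₂² − v₁²) = ½(100.1)(17² − 5²) = 13213.2 J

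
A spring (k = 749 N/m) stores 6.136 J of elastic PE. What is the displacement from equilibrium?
x = √(2·PE/k) = √(2·6.136/749) = 0.128 m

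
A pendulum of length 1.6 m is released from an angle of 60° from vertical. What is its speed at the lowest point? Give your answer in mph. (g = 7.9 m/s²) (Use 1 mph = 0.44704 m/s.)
h = L(1 − cosθ) = 1.6(1 − cos60°) = 0.8 m
v = √(2gh) = √(2·7.9·0.8) = 3.55528 m/s = 7.953 mph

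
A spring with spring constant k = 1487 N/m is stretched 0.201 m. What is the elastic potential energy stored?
PE = ½kx² = ½(1487)(0.201)² = 30.04 J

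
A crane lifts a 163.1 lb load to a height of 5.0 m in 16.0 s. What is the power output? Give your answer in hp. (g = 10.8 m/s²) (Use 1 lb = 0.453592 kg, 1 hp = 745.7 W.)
Convert to SI: m = 73.9809 kg, h = 5.0 m, t = 16.0 s
P = mgh/t = (73.9809)(10.8)(5.0)/16.0 = 249.685 W = 0.3348 hp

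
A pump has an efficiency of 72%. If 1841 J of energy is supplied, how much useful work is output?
W_out = η·W_in = 0.72·1841 = 1325.52 J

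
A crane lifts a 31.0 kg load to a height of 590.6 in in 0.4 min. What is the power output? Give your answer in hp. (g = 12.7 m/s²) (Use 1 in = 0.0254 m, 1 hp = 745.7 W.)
Convert to SI: m = 31.0 kg, h = 15.0012 m, t = 24.0 s
P = mgh/t = (31.0)(12.7)(15.0012)/24.0 = 246.083 W = 0.33 hp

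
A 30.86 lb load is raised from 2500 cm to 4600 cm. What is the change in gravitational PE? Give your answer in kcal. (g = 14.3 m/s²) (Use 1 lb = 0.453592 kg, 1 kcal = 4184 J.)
Convert to SI: m = 13.9978 kg, Δh = 21.0 m
ΔPE = mgΔh = (13.9978)(14.3)(21.0) = 4203.55 J = 1.005 kcal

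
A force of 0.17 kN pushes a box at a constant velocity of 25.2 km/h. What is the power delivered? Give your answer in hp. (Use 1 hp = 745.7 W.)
Convert to SI: F = 170.0 N, v = 7.0 m/s
P = Fv = (170.0)(7.0) = 1190.0 W = 1.596 hp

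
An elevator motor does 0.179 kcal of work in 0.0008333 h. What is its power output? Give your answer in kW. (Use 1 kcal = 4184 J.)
Convert to SI: W = 748.936 J, t = 2.99988 s
P = W/t = 748.936/2.99988 = 249.655 W = 0.2497 kW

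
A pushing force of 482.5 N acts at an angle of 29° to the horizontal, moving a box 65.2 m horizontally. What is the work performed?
W = F·d·cosθ = (482.5)(65.2)cos(29°) = 27510 J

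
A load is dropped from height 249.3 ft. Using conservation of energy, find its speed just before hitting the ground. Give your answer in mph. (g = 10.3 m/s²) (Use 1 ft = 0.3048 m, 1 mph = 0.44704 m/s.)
Convert to SI: h = 75.9866 m
mgh = ½mv² ⇒ v = √(2gh) = √(2·10.3·75.9866) = 39.5642 m/s = 88.5 mph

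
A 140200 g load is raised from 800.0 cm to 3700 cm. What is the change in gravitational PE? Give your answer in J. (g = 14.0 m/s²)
Convert to SI: m = 140.2 kg, Δh = 29.0 m
ΔPE = mgΔh = (140.2)(14.0)(29.0) = 56920 J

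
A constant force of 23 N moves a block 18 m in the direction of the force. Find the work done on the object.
W = F·d = (23)(18) = 414.0 J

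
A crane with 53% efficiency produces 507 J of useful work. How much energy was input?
W_in = W_out/η = 507/0.53 = 956.6 J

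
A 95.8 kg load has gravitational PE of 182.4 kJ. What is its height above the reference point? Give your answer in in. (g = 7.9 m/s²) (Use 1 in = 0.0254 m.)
Convert to SI: m = 95.8 kg, PE = 182400 J
h = PE/(mg) = 182400/(95.8·7.9) = 241.008 m = 9489 in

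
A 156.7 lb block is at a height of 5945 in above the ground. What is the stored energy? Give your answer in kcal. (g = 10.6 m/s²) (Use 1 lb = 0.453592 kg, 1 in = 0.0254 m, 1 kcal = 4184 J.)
Convert to SI: m = 71.0779 kg, h = 151.003 m
PE = mgh = (71.0779)(10.6)(151.003) = 113769 J = 27.19 kcal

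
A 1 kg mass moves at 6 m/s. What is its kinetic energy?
KE = ½mv² = ½(1)(6)² = 18.0 J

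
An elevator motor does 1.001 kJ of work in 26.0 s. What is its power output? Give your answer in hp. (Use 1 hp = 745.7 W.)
Convert to SI: W = 1001.0 J, t = 26.0 s
P = W/t = 1001.0/26.0 = 38.5 W = 0.05163 hp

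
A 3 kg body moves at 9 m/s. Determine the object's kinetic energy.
KE = ½mv² = ½(3)(9)² = 121.5 J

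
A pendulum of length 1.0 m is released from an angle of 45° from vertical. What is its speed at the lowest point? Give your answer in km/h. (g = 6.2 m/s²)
h = L(1 − cosθ) = 1.0(1 − cos45°) = 0.292893 m
v = √(2gh) = √(2·6.2·0.292893) = 1.90575 m/s = 6.861 km/h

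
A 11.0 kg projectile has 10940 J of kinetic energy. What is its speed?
v = √(2·KE/m) = √(2·10940/11.0) = 44.6 m/s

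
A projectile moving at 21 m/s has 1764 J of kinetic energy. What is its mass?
m = 2·KE/v² = 2·1764/(21)² = 8.0 kg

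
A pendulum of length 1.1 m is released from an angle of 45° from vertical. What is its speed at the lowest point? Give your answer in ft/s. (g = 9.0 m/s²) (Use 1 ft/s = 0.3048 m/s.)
h = L(1 − cosθ) = 1.1(1 − cos45°) = 0.322183 m
v = √(2gh) = √(2·9.0·0.322183) = 2.40817 m/s = 7.901 ft/s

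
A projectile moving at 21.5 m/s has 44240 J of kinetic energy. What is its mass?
m = 2·KE/v² = 2·44240/(21.5)² = 191.4 kg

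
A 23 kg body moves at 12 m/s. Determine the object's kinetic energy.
KE = ½mv² = ½(23)(12)² = 1656.0 J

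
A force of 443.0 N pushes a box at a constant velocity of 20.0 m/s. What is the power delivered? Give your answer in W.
P = Fv = (443.0)(20.0) = 8860 W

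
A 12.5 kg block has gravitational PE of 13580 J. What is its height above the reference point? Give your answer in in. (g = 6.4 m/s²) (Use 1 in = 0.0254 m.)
h = PE/(mg) = 13580.0/(12.5·6.4) = 169.75 m = 6683 in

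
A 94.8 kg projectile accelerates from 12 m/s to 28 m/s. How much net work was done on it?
W = ΔKE = ½m(v₂² − v₁²) = ½(94.8)(28² − 12²) = 30336.0 J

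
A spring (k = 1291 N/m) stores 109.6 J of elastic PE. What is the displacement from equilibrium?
x = √(2·PE/k) = √(2·109.6/1291) = 0.4121 m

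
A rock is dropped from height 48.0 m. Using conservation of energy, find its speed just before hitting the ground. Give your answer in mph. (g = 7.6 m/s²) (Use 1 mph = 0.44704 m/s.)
mgh = ½mv² ⇒ v = √(2gh) = √(2·7.6·48.0) = 27.0111 m/s = 60.42 mph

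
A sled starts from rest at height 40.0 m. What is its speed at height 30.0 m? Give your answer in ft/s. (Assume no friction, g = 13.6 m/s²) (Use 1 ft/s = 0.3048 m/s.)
mgh₁ = mgh₂ + ½mv² ⇒ v = √(2g(h₁−h₂)) = √(2·13.6·10.0) = 16.4924 m/s = 54.11 ft/s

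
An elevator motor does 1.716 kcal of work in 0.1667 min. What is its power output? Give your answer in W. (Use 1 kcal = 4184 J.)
Convert to SI: W = 7179.74 J, t = 10.002 s
P = W/t = 7179.74/10.002 = 717.8 W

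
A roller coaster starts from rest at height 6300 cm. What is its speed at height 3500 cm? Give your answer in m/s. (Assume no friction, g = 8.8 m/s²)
Convert to SI: h₁−h₂ = 28.0 m
mgh₁ = mgh₂ + ½mv² ⇒ v = √(2g(h₁−h₂)) = √(2·8.8·28.0) = 22.2 m/s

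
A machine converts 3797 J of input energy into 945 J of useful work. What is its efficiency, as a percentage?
η = W_out/W_in = 945/3797 = 24.89%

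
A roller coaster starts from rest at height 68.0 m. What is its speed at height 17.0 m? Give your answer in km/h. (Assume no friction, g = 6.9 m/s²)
mgh₁ = mgh₂ + ½mv² ⇒ v = √(2g(h₁−h₂)) = √(2·6.9·51.0) = 26.5292 m/s = 95.51 km/h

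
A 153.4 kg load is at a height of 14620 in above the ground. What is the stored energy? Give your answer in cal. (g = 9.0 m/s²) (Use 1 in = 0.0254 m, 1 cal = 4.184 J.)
Convert to SI: m = 153.4 kg, h = 371.348 m
PE = mgh = (153.4)(9.0)(371.348) = 512683 J = 122500 cal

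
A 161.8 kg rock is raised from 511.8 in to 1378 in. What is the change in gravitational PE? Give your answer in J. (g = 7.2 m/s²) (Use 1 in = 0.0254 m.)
Convert to SI: m = 161.8 kg, Δh = 22.0015 m
ΔPE = mgΔh = (161.8)(7.2)(22.0015) = 25630 J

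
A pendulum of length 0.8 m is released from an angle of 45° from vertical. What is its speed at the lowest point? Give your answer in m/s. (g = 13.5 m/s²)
h = L(1 − cosθ) = 0.8(1 − cos45°) = 0.234315 m
v = √(2gh) = √(2·13.5·0.234315) = 2.515 m/s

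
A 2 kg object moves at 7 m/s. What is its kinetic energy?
KE = ½mv² = ½(2)(7)² = 49.0 J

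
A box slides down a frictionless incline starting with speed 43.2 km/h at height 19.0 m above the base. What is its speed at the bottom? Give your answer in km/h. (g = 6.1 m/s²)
Convert to SI: v₀ = 12.0 m/s, h = 19.0 m
½mv₀² + mgh = ½mv² ⇒ v = √(v₀² + 2gh) = √(12.0² + 2·6.1·19.0) = 19.3856 m/s = 69.79 km/h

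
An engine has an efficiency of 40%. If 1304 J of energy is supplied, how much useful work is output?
W_out = η·W_in = 0.4·1304 = 521.6 J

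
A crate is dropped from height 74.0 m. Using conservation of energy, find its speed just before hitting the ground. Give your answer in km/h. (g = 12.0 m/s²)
mgh = ½mv² ⇒ v = √(2gh) = √(2·12.0·74.0) = 42.1426 m/s = 151.7 km/h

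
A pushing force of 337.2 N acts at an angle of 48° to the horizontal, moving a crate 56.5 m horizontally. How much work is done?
W = F·d·cosθ = (337.2)(56.5)cos(48°) = 12750 J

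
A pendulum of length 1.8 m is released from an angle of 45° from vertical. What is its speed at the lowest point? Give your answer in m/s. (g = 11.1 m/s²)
h = L(1 − cosθ) = 1.8(1 − cos45°) = 0.527208 m
v = √(2gh) = √(2·11.1·0.527208) = 3.421 m/s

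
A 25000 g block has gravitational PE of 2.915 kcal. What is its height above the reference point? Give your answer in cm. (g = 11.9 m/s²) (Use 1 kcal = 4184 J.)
Convert to SI: m = 25.0 kg, PE = 12196.4 J
h = PE/(mg) = 12196.4/(25.0·11.9) = 40.9962 m = 4100 cm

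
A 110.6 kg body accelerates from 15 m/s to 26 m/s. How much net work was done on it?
W = ΔKE = ½m(v₂² − v₁²) = ½(110.6)(26² − 15²) = 24940.3 J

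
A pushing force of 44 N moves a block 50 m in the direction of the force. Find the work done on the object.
W = F·d = (44)(50) = 2200 J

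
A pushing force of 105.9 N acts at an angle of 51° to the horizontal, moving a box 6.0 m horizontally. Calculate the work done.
W = F·d·cosθ = (105.9)(6.0)cos(51°) = 399.9 J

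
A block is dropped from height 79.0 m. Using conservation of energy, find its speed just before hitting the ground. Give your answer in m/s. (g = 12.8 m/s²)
mgh = ½mv² ⇒ v = √(2gh) = √(2·12.8·79.0) = 44.97 m/s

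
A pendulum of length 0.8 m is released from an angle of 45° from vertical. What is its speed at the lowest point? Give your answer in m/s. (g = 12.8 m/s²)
h = L(1 − cosθ) = 0.8(1 − cos45°) = 0.234315 m
v = √(2gh) = √(2·12.8·0.234315) = 2.449 m/s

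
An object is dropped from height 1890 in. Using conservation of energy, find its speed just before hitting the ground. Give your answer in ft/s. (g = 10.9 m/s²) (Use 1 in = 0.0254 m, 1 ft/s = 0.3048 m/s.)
Convert to SI: h = 48.006 m
mgh = ½mv² ⇒ v = √(2gh) = √(2·10.9·48.006) = 32.3501 m/s = 106.1 ft/s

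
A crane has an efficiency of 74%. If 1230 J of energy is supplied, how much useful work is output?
W_out = η·W_in = 0.74·1230 = 910.2 J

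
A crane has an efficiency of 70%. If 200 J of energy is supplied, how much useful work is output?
W_out = η·W_in = 0.7·200 = 140.0 J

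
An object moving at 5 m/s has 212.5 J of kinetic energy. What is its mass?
m = 2·KE/v² = 2·212.5/(5)² = 17.0 kg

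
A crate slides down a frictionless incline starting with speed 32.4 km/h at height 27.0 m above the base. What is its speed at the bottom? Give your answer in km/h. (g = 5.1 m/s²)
Convert to SI: v₀ = 9.0 m/s, h = 27.0 m
½mv₀² + mgh = ½mv² ⇒ v = √(v₀² + 2gh) = √(9.0² + 2·5.1·27.0) = 18.8786 m/s = 67.96 km/h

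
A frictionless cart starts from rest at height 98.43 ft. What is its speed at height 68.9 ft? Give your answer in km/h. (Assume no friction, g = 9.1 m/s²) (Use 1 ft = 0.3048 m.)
Convert to SI: h₁−h₂ = 9.00074 m
mgh₁ = mgh₂ + ½mv² ⇒ v = √(2g(h₁−h₂)) = √(2·9.1·9.00074) = 12.799 m/s = 46.08 km/h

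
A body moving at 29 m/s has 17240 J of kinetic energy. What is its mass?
m = 2·KE/v² = 2·17240/(29)² = 41.0 kg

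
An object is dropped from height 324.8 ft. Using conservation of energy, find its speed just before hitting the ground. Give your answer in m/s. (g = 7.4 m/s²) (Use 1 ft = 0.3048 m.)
Convert to SI: h = 98.999 m
mgh = ½mv² ⇒ v = √(2gh) = √(2·7.4·98.999) = 38.28 m/s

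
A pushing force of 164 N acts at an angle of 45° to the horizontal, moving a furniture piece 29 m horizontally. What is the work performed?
W = F·d·cosθ = (164)(29)cos(45°) = 3363 J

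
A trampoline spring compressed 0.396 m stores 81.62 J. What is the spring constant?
k = 2·PE/x² = 2·81.62/(0.396)² = 1041 N/m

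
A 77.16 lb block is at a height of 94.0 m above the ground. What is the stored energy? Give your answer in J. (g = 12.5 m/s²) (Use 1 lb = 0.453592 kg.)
Convert to SI: m = 34.9992 kg, h = 94.0 m
PE = mgh = (34.9992)(12.5)(94.0) = 41120 J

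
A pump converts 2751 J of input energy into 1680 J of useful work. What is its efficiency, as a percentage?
η = W_out/W_in = 1680/2751 = 61.07%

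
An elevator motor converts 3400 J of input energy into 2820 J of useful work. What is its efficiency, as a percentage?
η = W_out/W_in = 2820/3400 = 82.94%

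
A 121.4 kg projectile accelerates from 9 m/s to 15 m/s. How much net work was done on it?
W = ΔKE = ½m(v₂² − v₁²) = ½(121.4)(15² − 9²) = 8740.8 J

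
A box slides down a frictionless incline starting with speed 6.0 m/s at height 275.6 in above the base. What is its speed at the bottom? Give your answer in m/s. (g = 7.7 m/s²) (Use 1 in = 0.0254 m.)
Convert to SI: v₀ = 6.0 m/s, h = 7.00024 m
½mv₀² + mgh = ½mv² ⇒ v = √(v₀² + 2gh) = √(6.0² + 2·7.7·7.00024) = 11.99 m/s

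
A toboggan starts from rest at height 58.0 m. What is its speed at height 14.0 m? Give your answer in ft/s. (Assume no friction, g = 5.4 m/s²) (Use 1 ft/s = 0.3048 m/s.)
mgh₁ = mgh₂ + ½mv² ⇒ v = √(2g(h₁−h₂)) = √(2·5.4·44.0) = 21.7991 m/s = 71.52 ft/s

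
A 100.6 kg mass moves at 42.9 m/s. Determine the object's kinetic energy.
KE = ½mv² = ½(100.6)(42.9)² = 92570 J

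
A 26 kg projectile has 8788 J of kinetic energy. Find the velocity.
v = √(2·KE/m) = √(2·8788/26) = 26.0 m/s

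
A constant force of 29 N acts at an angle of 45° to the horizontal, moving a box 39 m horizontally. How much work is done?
W = F·d·cosθ = (29)(39)cos(45°) = 799.7 J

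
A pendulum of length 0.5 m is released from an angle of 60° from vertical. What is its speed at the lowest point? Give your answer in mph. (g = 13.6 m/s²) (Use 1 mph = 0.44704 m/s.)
h = L(1 − cosθ) = 0.5(1 − cos60°) = 0.25 m
v = √(2gh) = √(2·13.6·0.25) = 2.60768 m/s = 5.833 mph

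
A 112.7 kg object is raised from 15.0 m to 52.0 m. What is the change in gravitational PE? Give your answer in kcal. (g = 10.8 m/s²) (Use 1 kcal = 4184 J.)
ΔPE = mgΔh = (112.7)(10.8)(37.0) = 45034.9 J = 10.76 kcal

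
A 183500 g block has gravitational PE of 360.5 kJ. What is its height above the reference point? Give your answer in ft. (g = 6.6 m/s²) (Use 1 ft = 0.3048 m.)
Convert to SI: m = 183.5 kg, PE = 360500 J
h = PE/(mg) = 360500/(183.5·6.6) = 297.663 m = 976.6 ft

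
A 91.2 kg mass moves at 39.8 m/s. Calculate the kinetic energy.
KE = ½mv² = ½(91.2)(39.8)² = 72230 J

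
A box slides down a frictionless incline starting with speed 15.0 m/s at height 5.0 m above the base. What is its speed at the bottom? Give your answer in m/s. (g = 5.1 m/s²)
½mv₀² + mgh = ½mv² ⇒ v = √(v₀² + 2gh) = √(15.0² + 2·5.1·5.0) = 16.61 m/s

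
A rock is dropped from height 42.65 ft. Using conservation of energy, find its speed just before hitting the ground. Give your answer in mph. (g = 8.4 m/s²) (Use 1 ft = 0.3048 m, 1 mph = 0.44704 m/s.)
Convert to SI: h = 12.9997 m
mgh = ½mv² ⇒ v = √(2gh) = √(2·8.4·12.9997) = 14.7782 m/s = 33.06 mph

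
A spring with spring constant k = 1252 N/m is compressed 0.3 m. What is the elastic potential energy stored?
PE = ½kx² = ½(1252)(0.3)² = 56.34 J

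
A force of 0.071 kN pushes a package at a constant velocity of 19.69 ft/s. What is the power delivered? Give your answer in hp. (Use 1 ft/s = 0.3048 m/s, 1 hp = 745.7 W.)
Convert to SI: F = 71.0 N, v = 6.00151 m/s
P = Fv = (71.0)(6.00151) = 426.107 W = 0.5714 hp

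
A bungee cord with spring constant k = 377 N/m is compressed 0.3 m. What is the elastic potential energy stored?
PE = ½kx² = ½(377)(0.3)² = 16.97 J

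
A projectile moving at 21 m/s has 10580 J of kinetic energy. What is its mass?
m = 2·KE/v² = 2·10580/(21)² = 47.98 kg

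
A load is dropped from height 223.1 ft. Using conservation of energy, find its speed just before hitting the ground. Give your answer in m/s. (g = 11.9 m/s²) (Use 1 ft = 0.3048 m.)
Convert to SI: h = 68.0009 m
mgh = ½mv² ⇒ v = √(2gh) = √(2·11.9·68.0009) = 40.23 m/s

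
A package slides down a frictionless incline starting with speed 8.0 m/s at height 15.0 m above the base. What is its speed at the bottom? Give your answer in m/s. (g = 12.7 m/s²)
½mv₀² + mgh = ½mv² ⇒ v = √(v₀² + 2gh) = √(8.0² + 2·12.7·15.0) = 21.1 m/s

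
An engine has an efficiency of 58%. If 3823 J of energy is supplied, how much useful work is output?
W_out = η·W_in = 0.58·3823 = 2217.34 J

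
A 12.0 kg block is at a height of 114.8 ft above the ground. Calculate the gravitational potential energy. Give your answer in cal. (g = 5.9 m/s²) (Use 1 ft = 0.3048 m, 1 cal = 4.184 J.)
Convert to SI: m = 12.0 kg, h = 34.991 m
PE = mgh = (12.0)(5.9)(34.991) = 2477.37 J = 592.1 cal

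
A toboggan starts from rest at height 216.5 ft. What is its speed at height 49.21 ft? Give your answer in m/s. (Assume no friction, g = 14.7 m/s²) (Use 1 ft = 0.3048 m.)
Convert to SI: h₁−h₂ = 50.99 m
mgh₁ = mgh₂ + ½mv² ⇒ v = √(2g(h₁−h₂)) = √(2·14.7·50.99) = 38.72 m/s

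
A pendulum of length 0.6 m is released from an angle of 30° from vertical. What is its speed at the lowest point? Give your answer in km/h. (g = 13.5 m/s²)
h = L(1 − cosθ) = 0.6(1 − cos30°) = 0.0803848 m
v = √(2gh) = √(2·13.5·0.0803848) = 1.47322 m/s = 5.304 km/h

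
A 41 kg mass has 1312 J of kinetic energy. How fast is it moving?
v = √(2·KE/m) = √(2·1312/41) = 8.0 m/s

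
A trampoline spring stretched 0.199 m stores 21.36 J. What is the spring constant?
k = 2·PE/x² = 2·21.36/(0.199)² = 1079 N/m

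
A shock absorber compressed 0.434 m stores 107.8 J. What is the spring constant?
k = 2·PE/x² = 2·107.8/(0.434)² = 1145 N/m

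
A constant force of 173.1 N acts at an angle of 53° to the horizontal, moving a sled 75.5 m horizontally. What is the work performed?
W = F·d·cosθ = (173.1)(75.5)cos(53°) = 7865 J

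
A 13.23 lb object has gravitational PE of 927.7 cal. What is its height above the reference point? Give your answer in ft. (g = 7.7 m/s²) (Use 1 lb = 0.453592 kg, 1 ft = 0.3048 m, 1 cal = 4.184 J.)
Convert to SI: m = 6.00102 kg, PE = 3881.5 J
h = PE/(mg) = 3881.5/(6.00102·7.7) = 84.0008 m = 275.6 ft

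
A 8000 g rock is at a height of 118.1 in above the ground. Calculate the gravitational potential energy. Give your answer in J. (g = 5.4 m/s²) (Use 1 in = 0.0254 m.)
Convert to SI: m = 8.0 kg, h = 2.99974 m
PE = mgh = (8.0)(5.4)(2.99974) = 129.6 J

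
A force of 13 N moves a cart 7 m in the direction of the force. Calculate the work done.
W = F·d = (13)(7) = 91.0 J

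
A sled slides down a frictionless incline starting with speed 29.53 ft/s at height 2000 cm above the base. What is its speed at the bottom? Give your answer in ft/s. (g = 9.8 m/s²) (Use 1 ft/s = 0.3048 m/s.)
Convert to SI: v₀ = 9.00074 m/s, h = 20.0 m
½mv₀² + mgh = ½mv² ⇒ v = √(v₀² + 2gh) = √(9.00074² + 2·9.8·20.0) = 21.7489 m/s = 71.35 ft/s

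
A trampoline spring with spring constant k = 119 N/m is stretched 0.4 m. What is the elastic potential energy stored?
PE = ½kx² = ½(119)(0.4)² = 9.52 J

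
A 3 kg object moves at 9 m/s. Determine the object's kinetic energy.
KE = ½mv² = ½(3)(9)² = 121.5 J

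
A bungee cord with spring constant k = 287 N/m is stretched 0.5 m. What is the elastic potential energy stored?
PE = ½kx² = ½(287)(0.5)² = 35.88 J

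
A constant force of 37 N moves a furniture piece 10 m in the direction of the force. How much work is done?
W = F·d = (37)(10) = 370.0 J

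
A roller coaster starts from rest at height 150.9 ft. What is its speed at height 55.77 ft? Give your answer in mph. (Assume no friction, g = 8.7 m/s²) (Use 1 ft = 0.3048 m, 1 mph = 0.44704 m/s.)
Convert to SI: h₁−h₂ = 28.9956 m
mgh₁ = mgh₂ + ½mv² ⇒ v = √(2g(h₁−h₂)) = √(2·8.7·28.9956) = 22.4616 m/s = 50.25 mph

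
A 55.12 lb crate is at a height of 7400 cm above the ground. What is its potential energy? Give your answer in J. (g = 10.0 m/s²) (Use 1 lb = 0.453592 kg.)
Convert to SI: m = 25.002 kg, h = 74.0 m
PE = mgh = (25.002)(10.0)(74.0) = 18500 J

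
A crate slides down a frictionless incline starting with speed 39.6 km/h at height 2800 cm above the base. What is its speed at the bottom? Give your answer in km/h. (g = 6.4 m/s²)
Convert to SI: v₀ = 11.0 m/s, h = 28.0 m
½mv₀² + mgh = ½mv² ⇒ v = √(v₀² + 2gh) = √(11.0² + 2·6.4·28.0) = 21.8952 m/s = 78.82 km/h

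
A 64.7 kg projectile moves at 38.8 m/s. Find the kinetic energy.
KE = ½mv² = ½(64.7)(38.8)² = 48700 J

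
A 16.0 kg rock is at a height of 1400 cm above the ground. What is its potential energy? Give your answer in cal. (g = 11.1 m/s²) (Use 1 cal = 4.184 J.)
Convert to SI: m = 16.0 kg, h = 14.0 m
PE = mgh = (16.0)(11.1)(14.0) = 2486.4 J = 594.3 cal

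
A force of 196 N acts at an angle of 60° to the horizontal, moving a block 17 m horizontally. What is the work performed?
W = F·d·cosθ = (196)(17)cos(60°) = 1666 J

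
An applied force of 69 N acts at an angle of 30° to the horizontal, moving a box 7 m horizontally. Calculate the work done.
W = F·d·cosθ = (69)(7)cos(30°) = 418.3 J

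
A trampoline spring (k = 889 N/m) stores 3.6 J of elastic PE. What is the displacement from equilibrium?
x = √(2·PE/k) = √(2·3.6/889) = 0.08999 m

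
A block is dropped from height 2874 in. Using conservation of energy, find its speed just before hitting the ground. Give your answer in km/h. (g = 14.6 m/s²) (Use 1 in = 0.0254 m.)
Convert to SI: h = 72.9996 m
mgh = ½mv² ⇒ v = √(2gh) = √(2·14.6·72.9996) = 46.1691 m/s = 166.2 km/h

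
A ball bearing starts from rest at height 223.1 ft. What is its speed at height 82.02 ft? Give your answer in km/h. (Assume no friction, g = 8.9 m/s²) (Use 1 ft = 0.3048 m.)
Convert to SI: h₁−h₂ = 43.0012 m
mgh₁ = mgh₂ + ½mv² ⇒ v = √(2g(h₁−h₂)) = √(2·8.9·43.0012) = 27.6662 m/s = 99.6 km/h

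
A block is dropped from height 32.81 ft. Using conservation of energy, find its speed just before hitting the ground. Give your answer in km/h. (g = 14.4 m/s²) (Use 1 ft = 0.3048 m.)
Convert to SI: h = 10.0005 m
mgh = ½mv² ⇒ v = √(2gh) = √(2·14.4·10.0005) = 16.971 m/s = 61.1 km/h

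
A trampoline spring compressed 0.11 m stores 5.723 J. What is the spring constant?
k = 2·PE/x² = 2·5.723/(0.11)² = 946.0 N/m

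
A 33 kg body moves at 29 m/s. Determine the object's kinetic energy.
KE = ½mv² = ½(33)(29)² = 13876.5 J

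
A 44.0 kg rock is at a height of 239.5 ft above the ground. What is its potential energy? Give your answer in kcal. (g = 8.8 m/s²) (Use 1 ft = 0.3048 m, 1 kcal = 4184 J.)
Convert to SI: m = 44.0 kg, h = 72.9996 m
PE = mgh = (44.0)(8.8)(72.9996) = 28265.4 J = 6.756 kcal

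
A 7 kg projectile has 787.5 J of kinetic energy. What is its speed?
v = √(2·KE/m) = √(2·787.5/7) = 15.0 m/s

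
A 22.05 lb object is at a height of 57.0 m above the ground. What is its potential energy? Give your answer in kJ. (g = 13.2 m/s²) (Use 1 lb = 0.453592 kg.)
Convert to SI: m = 10.0017 kg, h = 57.0 m
PE = mgh = (10.0017)(13.2)(57.0) = 7525.28 J = 7.525 kJ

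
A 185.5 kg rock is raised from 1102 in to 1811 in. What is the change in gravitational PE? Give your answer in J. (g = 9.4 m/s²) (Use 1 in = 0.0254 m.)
Convert to SI: m = 185.5 kg, Δh = 18.0086 m
ΔPE = mgΔh = (185.5)(9.4)(18.0086) = 31400 J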